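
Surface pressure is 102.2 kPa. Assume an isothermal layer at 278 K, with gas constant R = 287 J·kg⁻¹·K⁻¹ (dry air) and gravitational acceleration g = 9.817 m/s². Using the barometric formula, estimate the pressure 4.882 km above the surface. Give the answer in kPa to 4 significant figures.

P ≈ 56.05 kPa

Scale height: H = RT/g = 287 × 278 / 9.817 = 8127.3 m.
Barometric formula: P = P₀ exp(−z/H).
z/H = 4882.0/8127.3 = 0.60069; exp(−0.60069) = 0.54843.
P = 102.2 × 0.54843 = 56.050 kPa.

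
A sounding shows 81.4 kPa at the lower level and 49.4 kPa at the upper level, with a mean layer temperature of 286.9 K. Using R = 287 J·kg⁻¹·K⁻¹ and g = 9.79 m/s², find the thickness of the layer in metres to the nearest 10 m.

Hypsometric equation: Δz = (R T̄/g) ln(P₁/P₂).
R T̄/g = 287 × 286.9 / 9.79 = 8410.7 m.
ln(81.4/49.4) = ln(1.6478) = 0.49944.
Δz = 8410.7 × 0.49944 = 4200.6 m.

Δz ≈ 4200 m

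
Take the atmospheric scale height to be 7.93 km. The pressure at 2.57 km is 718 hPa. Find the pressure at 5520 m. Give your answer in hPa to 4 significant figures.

P ≈ 495.0 hPa

Between two levels, P₂ = P₁ exp(−Δz/H) with Δz = z₂ − z₁.
Δz = 5520.0 − 2570.0 = 2950.0 m; Δz/H = 2950.0/7930.0 = 0.37201.
P₂ = 718 × exp(−0.37201) = 718 × 0.68935 = 494.95 hPa.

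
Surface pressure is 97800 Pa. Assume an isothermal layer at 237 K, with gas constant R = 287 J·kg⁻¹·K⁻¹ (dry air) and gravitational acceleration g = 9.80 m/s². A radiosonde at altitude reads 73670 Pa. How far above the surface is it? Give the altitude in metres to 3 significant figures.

Scale height: H = RT/g = 287 × 237 / 9.80 = 6940.7 m.
Invert the barometric formula: z = H ln(P₀/P).
P₀/P = 97800/73670 = 1.3275; ln(1.3275) = 0.28330.
z = 6940.7 × 0.28330 = 1966.3 m.

z ≈ 1970 m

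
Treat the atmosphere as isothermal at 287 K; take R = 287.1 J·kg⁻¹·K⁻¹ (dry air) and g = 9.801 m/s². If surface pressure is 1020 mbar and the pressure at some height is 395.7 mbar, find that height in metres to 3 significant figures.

Scale height: H = RT/g = 287.1 × 287 / 9.801 = 8407.1 m.
Invert the barometric formula: z = H ln(P₀/P).
P₀/P = 1020/395.7 = 2.5777; ln(2.5777) = 0.94690.
z = 8407.1 × 0.94690 = 7960.7 m.

z ≈ 7960 m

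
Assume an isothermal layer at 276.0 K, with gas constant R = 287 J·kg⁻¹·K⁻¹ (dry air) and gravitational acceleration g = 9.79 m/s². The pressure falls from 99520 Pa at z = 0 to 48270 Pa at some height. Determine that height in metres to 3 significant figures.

Scale height: H = RT/g = 287 × 276.0 / 9.79 = 8091.1 m.
Invert the barometric formula: z = H ln(P₀/P).
P₀/P = 99520/48270 = 2.0617; ln(2.0617) = 0.72353.
z = 8091.1 × 0.72353 = 5854.2 m.

z ≈ 5850 m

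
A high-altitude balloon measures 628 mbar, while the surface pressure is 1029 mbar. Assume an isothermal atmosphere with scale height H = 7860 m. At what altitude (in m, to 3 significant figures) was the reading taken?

z ≈ 3880 m

Invert the barometric formula: z = H ln(P₀/P).
P₀/P = 1029/628 = 1.6385; ln(1.6385) = 0.49378.
z = 7860.0 × 0.49378 = 3881.1 m.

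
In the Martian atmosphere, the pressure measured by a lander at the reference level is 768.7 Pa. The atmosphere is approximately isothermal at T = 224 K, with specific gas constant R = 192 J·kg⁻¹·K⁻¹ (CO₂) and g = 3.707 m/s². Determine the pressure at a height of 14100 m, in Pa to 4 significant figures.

P ≈ 228.0 Pa

Scale height: H = RT/g = 192 × 224 / 3.707 = 11602 m.
Barometric formula: P = P₀ exp(−z/H).
z/H = 14100/11602 = 1.2153; exp(−1.2153) = 0.29662.
P = 768.7 × 0.29662 = 228.01 Pa.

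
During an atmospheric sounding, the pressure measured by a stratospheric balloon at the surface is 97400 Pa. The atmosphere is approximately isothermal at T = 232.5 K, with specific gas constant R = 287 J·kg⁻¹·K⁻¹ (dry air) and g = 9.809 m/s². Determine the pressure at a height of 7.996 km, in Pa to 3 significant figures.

Scale height: H = RT/g = 287 × 232.5 / 9.809 = 6802.7 m.
Barometric formula: P = P₀ exp(−z/H).
z/H = 7996.0/6802.7 = 1.1754; exp(−1.1754) = 0.30870.
P = 97400 × 0.30870 = 30067 Pa.

P ≈ 30100 Pa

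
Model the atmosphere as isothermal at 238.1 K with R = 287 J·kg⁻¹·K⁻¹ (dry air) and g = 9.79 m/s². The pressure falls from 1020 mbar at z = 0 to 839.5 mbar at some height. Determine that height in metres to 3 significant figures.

z ≈ 1360 m

Scale height: H = RT/g = 287 × 238.1 / 9.79 = 6980.1 m.
Invert the barometric formula: z = H ln(P₀/P).
P₀/P = 1020/839.5 = 1.2150; ln(1.2150) = 0.19474.
z = 6980.1 × 0.19474 = 1359.3 m.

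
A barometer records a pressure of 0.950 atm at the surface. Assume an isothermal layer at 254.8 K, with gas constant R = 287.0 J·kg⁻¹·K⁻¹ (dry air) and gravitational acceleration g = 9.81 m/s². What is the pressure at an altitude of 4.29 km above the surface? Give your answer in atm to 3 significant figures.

Scale height: H = RT/g = 287.0 × 254.8 / 9.81 = 7454.4 m.
Barometric formula: P = P₀ exp(−z/H).
z/H = 4290.0/7454.4 = 0.57550; exp(−0.57550) = 0.56242.
P = 0.950 × 0.56242 = 0.53430 atm.

P ≈ 0.534 atm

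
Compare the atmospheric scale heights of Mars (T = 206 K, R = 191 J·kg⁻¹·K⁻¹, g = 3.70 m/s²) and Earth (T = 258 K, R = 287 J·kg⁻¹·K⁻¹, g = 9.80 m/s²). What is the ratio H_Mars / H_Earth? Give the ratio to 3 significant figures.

H_Mars/H_Earth ≈ 1.41

H = RT/g for each body.
H_Mars = 191 × 206 / 3.70 = 10634 m.
H_Earth = 287 × 258 / 9.80 = 7555.7 m.
H_Mars/H_Earth = 10634/7555.7 = 1.4074.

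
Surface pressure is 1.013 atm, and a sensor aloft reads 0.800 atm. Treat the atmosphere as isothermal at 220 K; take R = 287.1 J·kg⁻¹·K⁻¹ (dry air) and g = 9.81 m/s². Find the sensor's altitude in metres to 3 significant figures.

Scale height: H = RT/g = 287.1 × 220 / 9.81 = 6438.5 m.
Invert the barometric formula: z = H ln(P₀/P).
P₀/P = 1.013/0.800 = 1.2662; ln(1.2662) = 0.23602.
z = 6438.5 × 0.23602 = 1519.6 m.

z ≈ 1520 m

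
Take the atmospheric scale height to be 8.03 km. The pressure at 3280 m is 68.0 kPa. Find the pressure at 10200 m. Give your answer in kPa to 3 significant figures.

P ≈ 28.7 kPa

Between two levels, P₂ = P₁ exp(−Δz/H) with Δz = z₂ − z₁.
Δz = 10200 − 3280.0 = 6920.0 m; Δz/H = 6920.0/8030.0 = 0.86177.
P₂ = 68.0 × exp(−0.86177) = 68.0 × 0.42241 = 28.724 kPa.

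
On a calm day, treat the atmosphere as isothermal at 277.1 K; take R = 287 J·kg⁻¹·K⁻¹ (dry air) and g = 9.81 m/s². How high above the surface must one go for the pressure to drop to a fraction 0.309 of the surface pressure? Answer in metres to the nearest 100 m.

Scale height: H = RT/g = 287 × 277.1 / 9.81 = 8106.8 m.
Set P/P₀ = exp(−z/H) = 0.309, so z = −H ln(0.309).
−ln(0.309) = 1.1744; z = 8106.8 × 1.1744 = 9520.6 m.

z ≈ 9500 m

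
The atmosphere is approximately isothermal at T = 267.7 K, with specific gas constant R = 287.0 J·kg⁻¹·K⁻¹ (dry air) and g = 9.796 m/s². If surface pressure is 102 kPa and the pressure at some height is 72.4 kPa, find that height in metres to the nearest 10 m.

Scale height: H = RT/g = 287.0 × 267.7 / 9.796 = 7843.0 m.
Invert the barometric formula: z = H ln(P₀/P).
P₀/P = 102/72.4 = 1.4088; ln(1.4088) = 0.34274.
z = 7843.0 × 0.34274 = 2688.1 m.

z ≈ 2690 m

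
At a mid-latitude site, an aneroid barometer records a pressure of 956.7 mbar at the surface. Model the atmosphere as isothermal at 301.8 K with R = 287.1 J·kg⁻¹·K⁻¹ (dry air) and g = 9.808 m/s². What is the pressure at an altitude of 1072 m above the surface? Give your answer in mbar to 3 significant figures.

P ≈ 847 mbar

Scale height: H = RT/g = 287.1 × 301.8 / 9.808 = 8834.3 m.
Barometric formula: P = P₀ exp(−z/H).
z/H = 1072.0/8834.3 = 0.12135; exp(−0.12135) = 0.88572.
P = 956.7 × 0.88572 = 847.37 mbar.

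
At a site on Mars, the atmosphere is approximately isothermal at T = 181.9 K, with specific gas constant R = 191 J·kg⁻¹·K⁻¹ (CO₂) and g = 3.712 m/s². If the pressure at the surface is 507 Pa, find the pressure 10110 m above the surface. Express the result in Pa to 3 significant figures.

Scale height: H = RT/g = 191 × 181.9 / 3.712 = 9359.6 m.
Barometric formula: P = P₀ exp(−z/H).
z/H = 10110/9359.6 = 1.0802; exp(−1.0802) = 0.33953.
P = 507 × 0.33953 = 172.14 Pa.

P ≈ 172 Pa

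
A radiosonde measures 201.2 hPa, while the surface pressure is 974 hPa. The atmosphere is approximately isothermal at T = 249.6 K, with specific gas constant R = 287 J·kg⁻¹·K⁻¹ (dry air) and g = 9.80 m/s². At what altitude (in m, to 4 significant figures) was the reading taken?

z ≈ 11530 m

Scale height: H = RT/g = 287 × 249.6 / 9.80 = 7309.7 m.
Invert the barometric formula: z = H ln(P₀/P).
P₀/P = 974/201.2 = 4.8410; ln(4.8410) = 1.5771.
z = 7309.7 × 1.5771 = 11528 m.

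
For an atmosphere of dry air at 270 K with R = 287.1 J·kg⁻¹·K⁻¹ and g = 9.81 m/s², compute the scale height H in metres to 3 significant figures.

The scale height of an isothermal atmosphere is H = RT/g.
H = 287.1 × 270 / 9.81 = 77517/9.81 = 7901.8 m.

H ≈ 7900 m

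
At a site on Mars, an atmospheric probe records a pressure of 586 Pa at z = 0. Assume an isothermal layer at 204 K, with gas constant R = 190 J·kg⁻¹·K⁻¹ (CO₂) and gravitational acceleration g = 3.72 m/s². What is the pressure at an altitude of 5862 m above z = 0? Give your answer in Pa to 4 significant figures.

P ≈ 333.9 Pa

Scale height: H = RT/g = 190 × 204 / 3.72 = 10419 m.
Barometric formula: P = P₀ exp(−z/H).
z/H = 5862.0/10419 = 0.56263; exp(−0.56263) = 0.56971.
P = 586 × 0.56971 = 333.85 Pa.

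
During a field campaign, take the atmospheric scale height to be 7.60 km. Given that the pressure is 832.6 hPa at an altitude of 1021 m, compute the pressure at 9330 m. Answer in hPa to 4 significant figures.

Between two levels, P₂ = P₁ exp(−Δz/H) with Δz = z₂ − z₁.
Δz = 9330.0 − 1021.0 = 8309.0 m; Δz/H = 8309.0/7600.0 = 1.0933.
P₂ = 832.6 × exp(−1.0933) = 832.6 × 0.33511 = 279.01 hPa.

P ≈ 279.0 hPa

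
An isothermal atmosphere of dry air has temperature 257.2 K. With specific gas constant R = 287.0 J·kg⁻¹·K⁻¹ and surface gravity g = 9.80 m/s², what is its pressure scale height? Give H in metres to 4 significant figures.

H ≈ 7532 m

The scale height of an isothermal atmosphere is H = RT/g.
H = 287.0 × 257.2 / 9.80 = 73816/9.80 = 7532.2 m.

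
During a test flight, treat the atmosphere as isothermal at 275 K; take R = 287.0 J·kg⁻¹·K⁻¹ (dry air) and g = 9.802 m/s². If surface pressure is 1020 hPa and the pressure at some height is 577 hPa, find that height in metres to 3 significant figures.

z ≈ 4590 m

Scale height: H = RT/g = 287.0 × 275 / 9.802 = 8051.9 m.
Invert the barometric formula: z = H ln(P₀/P).
P₀/P = 1020/577 = 1.7678; ln(1.7678) = 0.56974.
z = 8051.9 × 0.56974 = 4587.5 m.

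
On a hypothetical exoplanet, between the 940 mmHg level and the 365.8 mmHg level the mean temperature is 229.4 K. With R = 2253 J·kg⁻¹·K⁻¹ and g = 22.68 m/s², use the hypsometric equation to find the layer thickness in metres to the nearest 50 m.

Δz ≈ 21500 m

Hypsometric equation: Δz = (R T̄/g) ln(P₁/P₂).
R T̄/g = 2253 × 229.4 / 22.68 = 22788 m.
ln(940/365.8) = ln(2.5697) = 0.94379.
Δz = 22788 × 0.94379 = 21507 m.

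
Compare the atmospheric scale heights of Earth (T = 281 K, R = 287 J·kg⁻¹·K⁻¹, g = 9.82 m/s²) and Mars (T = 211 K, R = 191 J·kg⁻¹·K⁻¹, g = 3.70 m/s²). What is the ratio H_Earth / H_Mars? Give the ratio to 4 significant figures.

H_Earth/H_Mars ≈ 0.7540

H = RT/g for each body.
H_Earth = 287 × 281 / 9.82 = 8212.5 m.
H_Mars = 191 × 211 / 3.70 = 10892 m.
H_Earth/H_Mars = 8212.5/10892 = 0.75399.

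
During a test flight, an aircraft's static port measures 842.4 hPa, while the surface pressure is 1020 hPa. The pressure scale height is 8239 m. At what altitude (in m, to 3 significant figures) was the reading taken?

z ≈ 1580 m

Invert the barometric formula: z = H ln(P₀/P).
P₀/P = 1020/842.4 = 1.2108; ln(1.2108) = 0.19128.
z = 8239.0 × 0.19128 = 1576.0 m.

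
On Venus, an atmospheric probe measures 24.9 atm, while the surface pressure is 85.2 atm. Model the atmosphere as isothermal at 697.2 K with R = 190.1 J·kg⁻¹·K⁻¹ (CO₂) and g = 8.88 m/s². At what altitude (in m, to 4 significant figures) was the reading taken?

z ≈ 18360 m

Scale height: H = RT/g = 190.1 × 697.2 / 8.88 = 14925 m.
Invert the barometric formula: z = H ln(P₀/P).
P₀/P = 85.2/24.9 = 3.4217; ln(3.4217) = 1.2301.
z = 14925 × 1.2301 = 18359 m.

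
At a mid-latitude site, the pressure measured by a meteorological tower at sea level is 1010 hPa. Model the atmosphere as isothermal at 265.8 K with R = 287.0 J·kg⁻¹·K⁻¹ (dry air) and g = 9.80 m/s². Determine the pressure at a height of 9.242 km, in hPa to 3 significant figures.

P ≈ 308 hPa

Scale height: H = RT/g = 287.0 × 265.8 / 9.80 = 7784.1 m.
Barometric formula: P = P₀ exp(−z/H).
z/H = 9242.0/7784.1 = 1.1873; exp(−1.1873) = 0.30504.
P = 1010 × 0.30504 = 308.09 hPa.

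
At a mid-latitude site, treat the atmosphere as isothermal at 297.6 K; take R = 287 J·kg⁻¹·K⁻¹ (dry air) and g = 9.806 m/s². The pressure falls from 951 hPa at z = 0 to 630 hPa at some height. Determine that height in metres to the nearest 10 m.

Scale height: H = RT/g = 287 × 297.6 / 9.806 = 8710.1 m.
Invert the barometric formula: z = H ln(P₀/P).
P₀/P = 951/630 = 1.5095; ln(1.5095) = 0.41178.
z = 8710.1 × 0.41178 = 3586.6 m.

z ≈ 3590 m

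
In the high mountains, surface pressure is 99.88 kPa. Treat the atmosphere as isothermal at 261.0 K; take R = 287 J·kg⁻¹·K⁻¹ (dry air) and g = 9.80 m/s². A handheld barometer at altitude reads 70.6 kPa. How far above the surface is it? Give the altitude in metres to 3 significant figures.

Scale height: H = RT/g = 287 × 261.0 / 9.80 = 7643.6 m.
Invert the barometric formula: z = H ln(P₀/P).
P₀/P = 99.88/70.6 = 1.4147; ln(1.4147) = 0.34692.
z = 7643.6 × 0.34692 = 2651.7 m.

z ≈ 2650 m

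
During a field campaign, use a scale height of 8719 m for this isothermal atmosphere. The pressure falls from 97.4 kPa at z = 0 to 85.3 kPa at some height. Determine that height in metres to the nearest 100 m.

z ≈ 1200 m

Invert the barometric formula: z = H ln(P₀/P).
P₀/P = 97.4/85.3 = 1.1419; ln(1.1419) = 0.13269.
z = 8719.0 × 0.13269 = 1156.9 m.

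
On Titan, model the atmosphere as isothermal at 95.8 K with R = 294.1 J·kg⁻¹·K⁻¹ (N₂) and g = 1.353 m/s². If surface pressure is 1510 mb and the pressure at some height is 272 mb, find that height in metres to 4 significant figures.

Scale height: H = RT/g = 294.1 × 95.8 / 1.353 = 20824 m.
Invert the barometric formula: z = H ln(P₀/P).
P₀/P = 1510/272 = 5.5515; ln(5.5515) = 1.7141.
z = 20824 × 1.7141 = 35694 m.

z ≈ 35690 m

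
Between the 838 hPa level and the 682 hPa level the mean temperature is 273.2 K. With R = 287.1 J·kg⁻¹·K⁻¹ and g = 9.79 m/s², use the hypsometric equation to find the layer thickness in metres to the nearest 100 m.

Δz ≈ 1700 m

Hypsometric equation: Δz = (R T̄/g) ln(P₁/P₂).
R T̄/g = 287.1 × 273.2 / 9.79 = 8011.8 m.
ln(838/682) = ln(1.2287) = 0.20596.
Δz = 8011.8 × 0.20596 = 1650.1 m.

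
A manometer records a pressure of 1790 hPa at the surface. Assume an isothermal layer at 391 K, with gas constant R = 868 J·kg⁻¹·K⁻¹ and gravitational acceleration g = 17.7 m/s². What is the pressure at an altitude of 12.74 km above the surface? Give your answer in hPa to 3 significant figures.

Scale height: H = RT/g = 868 × 391 / 17.7 = 19174 m.
Barometric formula: P = P₀ exp(−z/H).
z/H = 12740/19174 = 0.66444; exp(−0.66444) = 0.51456.
P = 1790 × 0.51456 = 921.06 hPa.

P ≈ 921 hPa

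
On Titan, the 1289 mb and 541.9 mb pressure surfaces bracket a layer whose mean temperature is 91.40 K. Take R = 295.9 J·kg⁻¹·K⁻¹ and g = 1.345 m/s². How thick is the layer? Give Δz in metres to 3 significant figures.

Δz ≈ 17400 m

Hypsometric equation: Δz = (R T̄/g) ln(P₁/P₂).
R T̄/g = 295.9 × 91.40 / 1.345 = 20108 m.
ln(1289/541.9) = ln(2.3787) = 0.86655.
Δz = 20108 × 0.86655 = 17425 m.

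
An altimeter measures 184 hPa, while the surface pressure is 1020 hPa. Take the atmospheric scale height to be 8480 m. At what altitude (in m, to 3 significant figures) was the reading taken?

z ≈ 14500 m

Invert the barometric formula: z = H ln(P₀/P).
P₀/P = 1020/184 = 5.5435; ln(5.5435) = 1.7126.
z = 8480.0 × 1.7126 = 14523 m.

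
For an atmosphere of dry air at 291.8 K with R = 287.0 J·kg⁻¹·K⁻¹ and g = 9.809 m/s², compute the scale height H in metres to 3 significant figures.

H ≈ 8540 m

The scale height of an isothermal atmosphere is H = RT/g.
H = 287.0 × 291.8 / 9.809 = 83747/9.809 = 8537.8 m.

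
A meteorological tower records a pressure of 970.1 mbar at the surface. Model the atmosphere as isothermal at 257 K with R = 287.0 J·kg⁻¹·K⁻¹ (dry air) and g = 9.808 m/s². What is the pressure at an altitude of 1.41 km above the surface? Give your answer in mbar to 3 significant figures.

P ≈ 804 mbar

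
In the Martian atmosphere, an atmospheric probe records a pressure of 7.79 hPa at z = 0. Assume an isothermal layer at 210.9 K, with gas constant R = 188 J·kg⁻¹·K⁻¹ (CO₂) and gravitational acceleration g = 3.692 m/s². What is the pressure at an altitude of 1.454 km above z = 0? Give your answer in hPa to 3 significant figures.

P ≈ 6.80 hPa

Scale height: H = RT/g = 188 × 210.9 / 3.692 = 10739 m.
Barometric formula: P = P₀ exp(−z/H).
z/H = 1454.0/10739 = 0.13539; exp(−0.13539) = 0.87338.
P = 7.79 × 0.87338 = 6.8036 hPa.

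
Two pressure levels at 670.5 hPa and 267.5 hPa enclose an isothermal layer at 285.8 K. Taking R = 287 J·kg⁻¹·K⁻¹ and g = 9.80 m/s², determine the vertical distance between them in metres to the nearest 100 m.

Hypsometric equation: Δz = (R T̄/g) ln(P₁/P₂).
R T̄/g = 287 × 285.8 / 9.80 = 8369.9 m.
ln(670.5/267.5) = ln(2.5065) = 0.91889.
Δz = 8369.9 × 0.91889 = 7691.0 m.

Δz ≈ 7700 m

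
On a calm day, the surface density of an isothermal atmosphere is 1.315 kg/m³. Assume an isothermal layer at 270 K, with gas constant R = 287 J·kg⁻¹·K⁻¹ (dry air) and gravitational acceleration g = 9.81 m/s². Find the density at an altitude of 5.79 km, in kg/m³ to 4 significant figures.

ρ ≈ 0.6318 kg/m³

Scale height: H = RT/g = 287 × 270 / 9.81 = 7899.1 m.
In an isothermal atmosphere, density decays like pressure: ρ = ρ₀ exp(−z/H).
z/H = 5790.0/7899.1 = 0.73299; exp(−0.73299) = 0.48047.
ρ = 1.315 × 0.48047 = 0.63182 kg/m³.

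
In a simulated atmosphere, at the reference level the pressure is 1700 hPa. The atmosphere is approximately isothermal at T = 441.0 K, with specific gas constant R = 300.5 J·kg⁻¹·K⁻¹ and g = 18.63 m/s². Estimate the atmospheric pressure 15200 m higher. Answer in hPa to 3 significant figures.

P ≈ 201 hPa

Scale height: H = RT/g = 300.5 × 441.0 / 18.63 = 7113.3 m.
Barometric formula: P = P₀ exp(−z/H).
z/H = 15200/7113.3 = 2.1368; exp(−2.1368) = 0.11803.
P = 1700 × 0.11803 = 200.65 hPa.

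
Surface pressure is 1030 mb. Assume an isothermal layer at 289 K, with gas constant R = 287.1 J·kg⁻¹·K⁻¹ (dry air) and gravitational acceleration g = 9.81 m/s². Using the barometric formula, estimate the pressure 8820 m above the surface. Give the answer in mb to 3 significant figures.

Scale height: H = RT/g = 287.1 × 289 / 9.81 = 8457.9 m.
Barometric formula: P = P₀ exp(−z/H).
z/H = 8820.0/8457.9 = 1.0428; exp(−1.0428) = 0.35247.
P = 1030 × 0.35247 = 363.04 mb.

P ≈ 363 mb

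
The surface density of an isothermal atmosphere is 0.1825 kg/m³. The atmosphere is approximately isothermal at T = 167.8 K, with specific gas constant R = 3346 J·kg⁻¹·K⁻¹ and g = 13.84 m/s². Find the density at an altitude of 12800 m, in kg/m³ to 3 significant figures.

Scale height: H = RT/g = 3346 × 167.8 / 13.84 = 40568 m.
In an isothermal atmosphere, density decays like pressure: ρ = ρ₀ exp(−z/H).
z/H = 12800/40568 = 0.31552; exp(−0.31552) = 0.72941.
ρ = 0.1825 × 0.72941 = 0.13312 kg/m³.

ρ ≈ 0.133 kg/m³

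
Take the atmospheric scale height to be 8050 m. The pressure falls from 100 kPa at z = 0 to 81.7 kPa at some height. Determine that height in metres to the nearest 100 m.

Invert the barometric formula: z = H ln(P₀/P).
P₀/P = 100/81.7 = 1.2240; ln(1.2240) = 0.20212.
z = 8050.0 × 0.20212 = 1627.1 m.

z ≈ 1600 m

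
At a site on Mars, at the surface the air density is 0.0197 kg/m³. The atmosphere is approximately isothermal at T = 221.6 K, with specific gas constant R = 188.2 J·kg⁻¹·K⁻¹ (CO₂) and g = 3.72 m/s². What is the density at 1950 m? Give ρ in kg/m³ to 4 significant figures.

ρ ≈ 0.01655 kg/m³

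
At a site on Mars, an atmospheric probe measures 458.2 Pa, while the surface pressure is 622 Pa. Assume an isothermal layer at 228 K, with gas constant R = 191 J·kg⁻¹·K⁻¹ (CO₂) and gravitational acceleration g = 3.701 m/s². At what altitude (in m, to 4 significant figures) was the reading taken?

Scale height: H = RT/g = 191 × 228 / 3.701 = 11767 m.
Invert the barometric formula: z = H ln(P₀/P).
P₀/P = 622/458.2 = 1.3575; ln(1.3575) = 0.30564.
z = 11767 × 0.30564 = 3596.5 m.

z ≈ 3596 m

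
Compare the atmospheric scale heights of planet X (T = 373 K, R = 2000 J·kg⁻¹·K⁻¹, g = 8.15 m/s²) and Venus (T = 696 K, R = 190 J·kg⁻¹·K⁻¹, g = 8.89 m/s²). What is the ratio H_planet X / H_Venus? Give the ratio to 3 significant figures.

H = RT/g for each body.
H_planet X = 2000 × 373 / 8.15 = 91534 m.
H_Venus = 190 × 696 / 8.89 = 14875 m.
H_planet X/H_Venus = 91534/14875 = 6.1535.

H_planet X/H_Venus ≈ 6.15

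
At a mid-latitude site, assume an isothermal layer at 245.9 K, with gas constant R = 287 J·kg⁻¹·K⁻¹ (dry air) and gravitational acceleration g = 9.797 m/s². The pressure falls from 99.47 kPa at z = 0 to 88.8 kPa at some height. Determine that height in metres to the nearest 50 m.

z ≈ 800 m

Scale height: H = RT/g = 287 × 245.9 / 9.797 = 7203.6 m.
Invert the barometric formula: z = H ln(P₀/P).
P₀/P = 99.47/88.8 = 1.1202; ln(1.1202) = 0.11351.
z = 7203.6 × 0.11351 = 817.68 m.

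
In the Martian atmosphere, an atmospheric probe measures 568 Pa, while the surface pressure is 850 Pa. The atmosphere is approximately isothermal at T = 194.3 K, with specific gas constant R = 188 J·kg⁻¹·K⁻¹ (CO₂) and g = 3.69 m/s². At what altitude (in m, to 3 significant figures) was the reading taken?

z ≈ 3990 m

Scale height: H = RT/g = 188 × 194.3 / 3.69 = 9899.3 m.
Invert the barometric formula: z = H ln(P₀/P).
P₀/P = 850/568 = 1.4965; ln(1.4965) = 0.40313.
z = 9899.3 × 0.40313 = 3990.7 m.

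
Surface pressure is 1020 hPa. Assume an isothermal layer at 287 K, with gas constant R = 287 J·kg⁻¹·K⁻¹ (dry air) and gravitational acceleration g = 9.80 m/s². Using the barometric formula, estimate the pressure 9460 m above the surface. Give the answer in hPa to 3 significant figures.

Scale height: H = RT/g = 287 × 287 / 9.80 = 8405.0 m.
Barometric formula: P = P₀ exp(−z/H).
z/H = 9460.0/8405.0 = 1.1255; exp(−1.1255) = 0.32449.
P = 1020 × 0.32449 = 330.98 hPa.

P ≈ 331 hPa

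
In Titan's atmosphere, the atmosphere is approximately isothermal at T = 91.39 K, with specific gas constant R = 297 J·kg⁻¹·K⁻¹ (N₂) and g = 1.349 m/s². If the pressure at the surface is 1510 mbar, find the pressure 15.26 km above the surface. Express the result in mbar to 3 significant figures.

Scale height: H = RT/g = 297 × 91.39 / 1.349 = 20121 m.
Barometric formula: P = P₀ exp(−z/H).
z/H = 15260/20121 = 0.75841; exp(−0.75841) = 0.46841.
P = 1510 × 0.46841 = 707.30 mbar.

P ≈ 707 mbar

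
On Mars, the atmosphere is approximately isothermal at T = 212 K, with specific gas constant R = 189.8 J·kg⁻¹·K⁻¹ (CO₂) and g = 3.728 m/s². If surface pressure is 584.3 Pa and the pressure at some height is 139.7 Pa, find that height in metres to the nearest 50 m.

Scale height: H = RT/g = 189.8 × 212 / 3.728 = 10793 m.
Invert the barometric formula: z = H ln(P₀/P).
P₀/P = 584.3/139.7 = 4.1825; ln(4.1825) = 1.4309.
z = 10793 × 1.4309 = 15444 m.

z ≈ 15450 m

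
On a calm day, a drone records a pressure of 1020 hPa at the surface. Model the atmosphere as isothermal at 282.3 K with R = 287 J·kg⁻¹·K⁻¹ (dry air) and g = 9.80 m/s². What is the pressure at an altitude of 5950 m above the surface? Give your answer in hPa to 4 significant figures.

Scale height: H = RT/g = 287 × 282.3 / 9.80 = 8267.4 m.
Barometric formula: P = P₀ exp(−z/H).
z/H = 5950.0/8267.4 = 0.71969; exp(−0.71969) = 0.48690.
P = 1020 × 0.48690 = 496.64 hPa.

P ≈ 496.6 hPa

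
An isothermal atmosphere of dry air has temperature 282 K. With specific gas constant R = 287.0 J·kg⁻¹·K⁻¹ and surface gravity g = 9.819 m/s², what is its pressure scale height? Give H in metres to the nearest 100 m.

H ≈ 8200 m

The scale height of an isothermal atmosphere is H = RT/g.
H = 287.0 × 282 / 9.819 = 80934/9.819 = 8242.6 m.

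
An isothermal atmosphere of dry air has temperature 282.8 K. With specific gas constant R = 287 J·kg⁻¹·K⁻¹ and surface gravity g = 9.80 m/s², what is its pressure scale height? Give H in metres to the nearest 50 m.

H ≈ 8300 m

The scale height of an isothermal atmosphere is H = RT/g.
H = 287 × 282.8 / 9.80 = 81164/9.80 = 8282.0 m.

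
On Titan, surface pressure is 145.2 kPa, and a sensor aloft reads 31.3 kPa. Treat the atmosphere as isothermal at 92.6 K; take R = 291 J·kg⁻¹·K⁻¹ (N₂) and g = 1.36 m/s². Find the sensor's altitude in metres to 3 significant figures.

Scale height: H = RT/g = 291 × 92.6 / 1.36 = 19814 m.
Invert the barometric formula: z = H ln(P₀/P).
P₀/P = 145.2/31.3 = 4.6390; ln(4.6390) = 1.5345.
z = 19814 × 1.5345 = 30405 m.

z ≈ 30400 m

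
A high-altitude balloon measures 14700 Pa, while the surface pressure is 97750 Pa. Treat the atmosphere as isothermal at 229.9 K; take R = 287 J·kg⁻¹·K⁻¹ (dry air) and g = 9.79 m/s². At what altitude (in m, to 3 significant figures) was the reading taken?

z ≈ 12800 m

Scale height: H = RT/g = 287 × 229.9 / 9.79 = 6739.7 m.
Invert the barometric formula: z = H ln(P₀/P).
P₀/P = 97750/14700 = 6.6497; ln(6.6497) = 1.8946.
z = 6739.7 × 1.8946 = 12769 m.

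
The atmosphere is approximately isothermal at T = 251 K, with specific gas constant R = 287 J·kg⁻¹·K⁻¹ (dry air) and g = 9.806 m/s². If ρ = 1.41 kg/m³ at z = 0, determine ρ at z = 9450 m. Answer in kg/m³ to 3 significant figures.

ρ ≈ 0.390 kg/m³

Scale height: H = RT/g = 287 × 251 / 9.806 = 7346.2 m.
In an isothermal atmosphere, density decays like pressure: ρ = ρ₀ exp(−z/H).
z/H = 9450.0/7346.2 = 1.2864; exp(−1.2864) = 0.27626.
ρ = 1.41 × 0.27626 = 0.38953 kg/m³.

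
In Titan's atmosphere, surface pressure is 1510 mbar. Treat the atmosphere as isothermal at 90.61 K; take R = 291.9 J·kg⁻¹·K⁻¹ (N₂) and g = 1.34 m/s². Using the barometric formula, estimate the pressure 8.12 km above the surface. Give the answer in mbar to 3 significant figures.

Scale height: H = RT/g = 291.9 × 90.61 / 1.34 = 19738 m.
Barometric formula: P = P₀ exp(−z/H).
z/H = 8120.0/19738 = 0.41139; exp(−0.41139) = 0.66273.
P = 1510 × 0.66273 = 1000.7 mbar.

P ≈ 1000 mbar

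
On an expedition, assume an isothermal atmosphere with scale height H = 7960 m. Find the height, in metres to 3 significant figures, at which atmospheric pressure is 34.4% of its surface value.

z ≈ 8490 m

Set P/P₀ = exp(−z/H) = 0.344, so z = −H ln(0.344).
−ln(0.344) = 1.0671; z = 7960.0 × 1.0671 = 8494.1 m.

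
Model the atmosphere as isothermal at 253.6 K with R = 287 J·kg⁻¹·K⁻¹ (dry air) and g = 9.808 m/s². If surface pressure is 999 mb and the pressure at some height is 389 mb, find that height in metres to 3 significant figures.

z ≈ 7000 m

Scale height: H = RT/g = 287 × 253.6 / 9.808 = 7420.8 m.
Invert the barometric formula: z = H ln(P₀/P).
P₀/P = 999/389 = 2.5681; ln(2.5681) = 0.94317.
z = 7420.8 × 0.94317 = 6999.1 m.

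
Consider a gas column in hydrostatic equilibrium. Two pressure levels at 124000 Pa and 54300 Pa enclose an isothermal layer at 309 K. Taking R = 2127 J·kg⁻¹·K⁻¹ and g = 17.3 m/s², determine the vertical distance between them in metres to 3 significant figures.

Hypsometric equation: Δz = (R T̄/g) ln(P₁/P₂).
R T̄/g = 2127 × 309 / 17.3 = 37991 m.
ln(124000/54300) = ln(2.2836) = 0.82575.
Δz = 37991 × 0.82575 = 31371 m.

Δz ≈ 31400 m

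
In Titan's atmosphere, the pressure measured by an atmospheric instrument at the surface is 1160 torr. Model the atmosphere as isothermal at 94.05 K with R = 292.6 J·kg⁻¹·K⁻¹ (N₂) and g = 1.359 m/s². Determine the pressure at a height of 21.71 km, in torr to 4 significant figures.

P ≈ 397.0 torr

Scale height: H = RT/g = 292.6 × 94.05 / 1.359 = 20249 m.
Barometric formula: P = P₀ exp(−z/H).
z/H = 21710/20249 = 1.0722; exp(−1.0722) = 0.34225.
P = 1160 × 0.34225 = 397.01 torr.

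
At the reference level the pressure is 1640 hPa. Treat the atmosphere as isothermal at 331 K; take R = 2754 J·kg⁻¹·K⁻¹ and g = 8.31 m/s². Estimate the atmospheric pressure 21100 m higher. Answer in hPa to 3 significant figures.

Scale height: H = RT/g = 2754 × 331 / 8.31 = 109700 m.
Barometric formula: P = P₀ exp(−z/H).
z/H = 21100/109700 = 0.19234; exp(−0.19234) = 0.82503.
P = 1640 × 0.82503 = 1353.0 hPa.

P ≈ 1350 hPa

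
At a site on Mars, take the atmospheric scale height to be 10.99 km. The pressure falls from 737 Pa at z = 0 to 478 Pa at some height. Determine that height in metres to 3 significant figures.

z ≈ 4760 m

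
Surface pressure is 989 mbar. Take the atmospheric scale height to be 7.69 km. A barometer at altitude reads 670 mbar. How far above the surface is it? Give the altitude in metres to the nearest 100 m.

Invert the barometric formula: z = H ln(P₀/P).
P₀/P = 989/670 = 1.4761; ln(1.4761) = 0.38940.
z = 7690.0 × 0.38940 = 2994.5 m.

z ≈ 3000 m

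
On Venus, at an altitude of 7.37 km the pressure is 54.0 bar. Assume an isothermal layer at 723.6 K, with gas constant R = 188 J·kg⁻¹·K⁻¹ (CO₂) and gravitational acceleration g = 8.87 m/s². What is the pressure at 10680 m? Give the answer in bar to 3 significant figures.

Scale height: H = RT/g = 188 × 723.6 / 8.87 = 15337 m.
Between two levels, P₂ = P₁ exp(−Δz/H) with Δz = z₂ − z₁.
Δz = 10680 − 7370.0 = 3310.0 m; Δz/H = 3310.0/15337 = 0.21582.
P₂ = 54.0 × exp(−0.21582) = 54.0 × 0.80588 = 43.518 bar.

P ≈ 43.5 bar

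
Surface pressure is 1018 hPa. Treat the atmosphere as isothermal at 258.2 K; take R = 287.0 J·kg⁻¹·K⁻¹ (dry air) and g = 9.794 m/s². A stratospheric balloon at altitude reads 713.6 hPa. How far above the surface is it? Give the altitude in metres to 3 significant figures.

z ≈ 2690 m

Scale height: H = RT/g = 287.0 × 258.2 / 9.794 = 7566.2 m.
Invert the barometric formula: z = H ln(P₀/P).
P₀/P = 1018/713.6 = 1.4266; ln(1.4266) = 0.35529.
z = 7566.2 × 0.35529 = 2688.2 m.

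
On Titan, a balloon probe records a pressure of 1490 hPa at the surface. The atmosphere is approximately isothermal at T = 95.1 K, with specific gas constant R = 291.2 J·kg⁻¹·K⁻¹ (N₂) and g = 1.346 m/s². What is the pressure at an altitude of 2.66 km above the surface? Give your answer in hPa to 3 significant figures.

Scale height: H = RT/g = 291.2 × 95.1 / 1.346 = 20574 m.
Barometric formula: P = P₀ exp(−z/H).
z/H = 2660.0/20574 = 0.12929; exp(−0.12929) = 0.87872.
P = 1490 × 0.87872 = 1309.3 hPa.

P ≈ 1310 hPa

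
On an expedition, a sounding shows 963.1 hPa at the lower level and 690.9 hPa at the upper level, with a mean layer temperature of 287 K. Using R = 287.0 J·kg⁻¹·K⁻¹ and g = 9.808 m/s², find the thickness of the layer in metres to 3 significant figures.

Hypsometric equation: Δz = (R T̄/g) ln(P₁/P₂).
R T̄/g = 287.0 × 287 / 9.808 = 8398.1 m.
ln(963.1/690.9) = ln(1.3940) = 0.33218.
Δz = 8398.1 × 0.33218 = 2789.7 m.

Δz ≈ 2790 m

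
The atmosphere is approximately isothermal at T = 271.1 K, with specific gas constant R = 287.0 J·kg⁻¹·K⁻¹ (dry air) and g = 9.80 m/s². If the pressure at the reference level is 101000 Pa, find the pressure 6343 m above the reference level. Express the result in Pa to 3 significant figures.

P ≈ 45400 Pa

Scale height: H = RT/g = 287.0 × 271.1 / 9.80 = 7939.4 m.
Barometric formula: P = P₀ exp(−z/H).
z/H = 6343.0/7939.4 = 0.79893; exp(−0.79893) = 0.44981.
P = 101000 × 0.44981 = 45431 Pa.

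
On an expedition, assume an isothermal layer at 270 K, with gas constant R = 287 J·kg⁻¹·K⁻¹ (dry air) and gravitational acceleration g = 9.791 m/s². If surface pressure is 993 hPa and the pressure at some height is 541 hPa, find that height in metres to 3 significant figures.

Scale height: H = RT/g = 287 × 270 / 9.791 = 7914.4 m.
Invert the barometric formula: z = H ln(P₀/P).
P₀/P = 993/541 = 1.8355; ln(1.8355) = 0.60732.
z = 7914.4 × 0.60732 = 4806.6 m.

z ≈ 4810 m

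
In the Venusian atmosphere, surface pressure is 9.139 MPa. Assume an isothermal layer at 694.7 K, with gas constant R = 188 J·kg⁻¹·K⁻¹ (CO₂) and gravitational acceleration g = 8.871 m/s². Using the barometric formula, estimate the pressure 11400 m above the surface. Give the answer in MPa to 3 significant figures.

Scale height: H = RT/g = 188 × 694.7 / 8.871 = 14723 m.
Barometric formula: P = P₀ exp(−z/H).
z/H = 11400/14723 = 0.77430; exp(−0.77430) = 0.46103.
P = 9.139 × 0.46103 = 4.2134 MPa.

P ≈ 4.21 MPa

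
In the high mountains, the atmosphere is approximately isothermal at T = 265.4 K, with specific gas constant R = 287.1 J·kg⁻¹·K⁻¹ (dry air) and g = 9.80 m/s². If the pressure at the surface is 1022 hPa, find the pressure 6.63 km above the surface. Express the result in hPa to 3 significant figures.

Scale height: H = RT/g = 287.1 × 265.4 / 9.80 = 7775.1 m.
Barometric formula: P = P₀ exp(−z/H).
z/H = 6630.0/7775.1 = 0.85272; exp(−0.85272) = 0.42625.
P = 1022 × 0.42625 = 435.63 hPa.

P ≈ 436 hPa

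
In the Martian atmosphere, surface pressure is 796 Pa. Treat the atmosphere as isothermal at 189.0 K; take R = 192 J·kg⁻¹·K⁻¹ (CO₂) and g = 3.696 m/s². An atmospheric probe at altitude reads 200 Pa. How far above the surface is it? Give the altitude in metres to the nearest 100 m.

Scale height: H = RT/g = 192 × 189.0 / 3.696 = 9818.2 m.
Invert the barometric formula: z = H ln(P₀/P).
P₀/P = 796/200 = 3.9800; ln(3.9800) = 1.3813.
z = 9818.2 × 1.3813 = 13562 m.

z ≈ 13600 m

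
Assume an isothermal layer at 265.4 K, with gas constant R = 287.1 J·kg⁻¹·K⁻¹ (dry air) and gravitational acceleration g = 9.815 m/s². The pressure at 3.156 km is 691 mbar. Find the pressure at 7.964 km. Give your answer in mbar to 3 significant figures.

P ≈ 372 mbar

Scale height: H = RT/g = 287.1 × 265.4 / 9.815 = 7763.3 m.
Between two levels, P₂ = P₁ exp(−Δz/H) with Δz = z₂ − z₁.
Δz = 7964.0 − 3156.0 = 4808.0 m; Δz/H = 4808.0/7763.3 = 0.61932.
P₂ = 691 × exp(−0.61932) = 691 × 0.53831 = 371.97 mbar.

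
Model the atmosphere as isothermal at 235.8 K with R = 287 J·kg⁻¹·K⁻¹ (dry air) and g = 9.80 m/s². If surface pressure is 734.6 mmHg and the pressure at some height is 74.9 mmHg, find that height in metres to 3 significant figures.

Scale height: H = RT/g = 287 × 235.8 / 9.80 = 6905.6 m.
Invert the barometric formula: z = H ln(P₀/P).
P₀/P = 734.6/74.9 = 9.8077; ln(9.8077) = 2.2832.
z = 6905.6 × 2.2832 = 15767 m.

z ≈ 15800 m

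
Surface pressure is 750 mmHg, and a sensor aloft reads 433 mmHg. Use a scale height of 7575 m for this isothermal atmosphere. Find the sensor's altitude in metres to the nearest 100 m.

z ≈ 4200 m

Invert the barometric formula: z = H ln(P₀/P).
P₀/P = 750/433 = 1.7321; ln(1.7321) = 0.54933.
z = 7575.0 × 0.54933 = 4161.2 m.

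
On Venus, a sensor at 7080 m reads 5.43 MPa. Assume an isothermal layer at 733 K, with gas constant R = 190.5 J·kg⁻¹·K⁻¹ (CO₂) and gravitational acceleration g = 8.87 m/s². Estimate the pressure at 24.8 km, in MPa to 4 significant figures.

P ≈ 1.762 MPa

Scale height: H = RT/g = 190.5 × 733 / 8.87 = 15743 m.
Between two levels, P₂ = P₁ exp(−Δz/H) with Δz = z₂ − z₁.
Δz = 24800 − 7080.0 = 17720 m; Δz/H = 17720/15743 = 1.1256.
P₂ = 5.43 × exp(−1.1256) = 5.43 × 0.32446 = 1.7618 MPa.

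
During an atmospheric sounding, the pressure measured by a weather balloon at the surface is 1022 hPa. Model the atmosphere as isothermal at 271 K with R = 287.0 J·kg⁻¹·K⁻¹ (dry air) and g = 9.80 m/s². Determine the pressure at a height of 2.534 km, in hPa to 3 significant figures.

P ≈ 743 hPa

Scale height: H = RT/g = 287.0 × 271 / 9.80 = 7936.4 m.
Barometric formula: P = P₀ exp(−z/H).
z/H = 2534.0/7936.4 = 0.31929; exp(−0.31929) = 0.72666.
P = 1022 × 0.72666 = 742.65 hPa.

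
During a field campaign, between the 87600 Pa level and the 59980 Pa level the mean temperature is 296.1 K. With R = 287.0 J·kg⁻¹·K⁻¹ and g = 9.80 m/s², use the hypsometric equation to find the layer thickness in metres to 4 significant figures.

Hypsometric equation: Δz = (R T̄/g) ln(P₁/P₂).
R T̄/g = 287.0 × 296.1 / 9.80 = 8671.5 m.
ln(87600/59980) = ln(1.4605) = 0.37878.
Δz = 8671.5 × 0.37878 = 3284.6 m.

Δz ≈ 3285 m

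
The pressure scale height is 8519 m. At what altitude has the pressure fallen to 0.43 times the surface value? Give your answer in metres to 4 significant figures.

z ≈ 7190 m

Set P/P₀ = exp(−z/H) = 0.43, so z = −H ln(0.43).
−ln(0.43) = 0.84397; z = 8519.0 × 0.84397 = 7189.8 m.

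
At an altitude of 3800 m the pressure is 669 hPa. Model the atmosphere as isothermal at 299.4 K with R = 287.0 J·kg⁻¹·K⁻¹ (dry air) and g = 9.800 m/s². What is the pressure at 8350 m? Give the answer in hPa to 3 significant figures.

P ≈ 398 hPa

Scale height: H = RT/g = 287.0 × 299.4 / 9.800 = 8768.1 m.
Between two levels, P₂ = P₁ exp(−Δz/H) with Δz = z₂ − z₁.
Δz = 8350.0 − 3800.0 = 4550.0 m; Δz/H = 4550.0/8768.1 = 0.51893.
P₂ = 669 × exp(−0.51893) = 669 × 0.59516 = 398.16 hPa.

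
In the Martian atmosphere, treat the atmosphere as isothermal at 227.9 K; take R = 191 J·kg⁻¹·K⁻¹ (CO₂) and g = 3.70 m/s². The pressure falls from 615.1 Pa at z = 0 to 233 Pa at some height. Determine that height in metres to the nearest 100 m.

Scale height: H = RT/g = 191 × 227.9 / 3.70 = 11765 m.
Invert the barometric formula: z = H ln(P₀/P).
P₀/P = 615.1/233 = 2.6399; ln(2.6399) = 0.97074.
z = 11765 × 0.97074 = 11421 m.

z ≈ 11400 m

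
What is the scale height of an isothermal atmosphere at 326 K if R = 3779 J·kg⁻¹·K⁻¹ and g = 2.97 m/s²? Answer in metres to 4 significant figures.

H ≈ 414800 m

The scale height of an isothermal atmosphere is H = RT/g.
H = 3779 × 326 / 2.97 = 1232000/2.97 = 414810 m.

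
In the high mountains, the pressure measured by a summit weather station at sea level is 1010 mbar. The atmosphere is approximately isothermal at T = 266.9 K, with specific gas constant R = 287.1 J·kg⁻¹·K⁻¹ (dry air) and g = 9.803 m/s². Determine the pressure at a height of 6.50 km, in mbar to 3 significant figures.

Scale height: H = RT/g = 287.1 × 266.9 / 9.803 = 7816.7 m.
Barometric formula: P = P₀ exp(−z/H).
z/H = 6500.0/7816.7 = 0.83155; exp(−0.83155) = 0.43537.
P = 1010 × 0.43537 = 439.72 mbar.

P ≈ 440 mbar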